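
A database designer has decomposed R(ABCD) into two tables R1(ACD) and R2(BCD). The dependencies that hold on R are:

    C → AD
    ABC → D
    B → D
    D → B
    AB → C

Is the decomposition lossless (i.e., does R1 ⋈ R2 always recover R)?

Yes

Common attributes: R1 ∩ R2 = {CD}.
Closure of {CD}: C → AD applies, adding A; D → B applies, adding B. So (CD)⁺ = {ABCD}.
This closure contains every attribute of R1, so R1 ∩ R2 → R1. The join is lossless.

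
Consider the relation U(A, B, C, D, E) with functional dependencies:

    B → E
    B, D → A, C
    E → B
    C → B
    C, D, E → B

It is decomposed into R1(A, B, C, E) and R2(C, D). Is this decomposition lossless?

No

Common attributes: R1 ∩ R2 = {C}.
Closure of {C}: C → B applies, adding B; B → E applies, adding E. So (C)⁺ = {B, C, E}.
The closure contains neither all of R1 = {A, B, C, E} nor all of R2 = {C, D}, so the common attributes are not a superkey of either fragment. The join is lossy.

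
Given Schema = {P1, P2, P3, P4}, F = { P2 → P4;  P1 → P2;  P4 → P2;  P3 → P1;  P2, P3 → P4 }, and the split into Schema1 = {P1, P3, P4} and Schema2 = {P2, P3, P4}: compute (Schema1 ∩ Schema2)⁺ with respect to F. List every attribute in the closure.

P1, P2, P3, P4

Schema1 ∩ Schema2 = {P3, P4}.
P4 → P2 applies, adding P2
P3 → P1 applies, adding P1
Closure: {P1, P2, P3, P4}.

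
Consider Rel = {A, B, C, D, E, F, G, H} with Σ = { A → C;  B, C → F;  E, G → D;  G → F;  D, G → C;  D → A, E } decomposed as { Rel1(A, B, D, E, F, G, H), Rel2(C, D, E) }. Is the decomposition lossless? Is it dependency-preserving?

lossless but not dependency-preserving

Lossless test: (D, E)⁺ = {A, C, D, E}, which contains all of one fragment — lossless.
Dependency preservation: the restricted closure of {A} across the fragments never reaches {C}, so A → C cannot be enforced without a join — not preserved.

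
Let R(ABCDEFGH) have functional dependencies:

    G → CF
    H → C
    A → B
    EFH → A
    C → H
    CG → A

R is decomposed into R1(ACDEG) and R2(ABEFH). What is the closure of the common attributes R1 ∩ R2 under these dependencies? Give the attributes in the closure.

ABE

R1 ∩ R2 = {AE}.
A → B applies, adding B
Closure: {ABE}.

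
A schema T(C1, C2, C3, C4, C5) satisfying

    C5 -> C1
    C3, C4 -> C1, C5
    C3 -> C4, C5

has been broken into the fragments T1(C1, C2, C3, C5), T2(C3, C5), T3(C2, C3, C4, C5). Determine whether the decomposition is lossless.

Chase test. Columns are C1, C2, C3, C4, C5; row i has aⱼ where attribute j ∈ Ti, else bᵢⱼ.
Initial tableau (one row per fragment):
  row 1: a1 a2 a3 b14 a5
  row 2: b21 b22 a3 b24 a5
  row 3: b31 a2 a3 a4 a5
Rows 1 and 2 agree on C5; apply C5→C1 and equate their C1 entries.
Rows 1 and 3 agree on C5; apply C5→C1 and equate their C1 entries.
Rows 1 and 2 agree on C3; apply C3→C4, C5 and equate their C4, C5 entries.
Rows 1 and 3 agree on C3; apply C3→C4, C5 and equate their C4, C5 entries.
Row 1 is now all distinguished symbols — the join is lossless.

Yes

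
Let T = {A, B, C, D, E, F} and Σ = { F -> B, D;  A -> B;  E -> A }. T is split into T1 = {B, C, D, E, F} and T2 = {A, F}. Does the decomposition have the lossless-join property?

Common attributes: T1 ∩ T2 = {F}.
Closure of {F}: F → B, D applies, adding B, D. So (F)⁺ = {B, D, F}.
The closure contains neither all of T1 = {B, C, D, E, F} nor all of T2 = {A, F}, so the common attributes are not a superkey of either fragment. The join is lossy.

No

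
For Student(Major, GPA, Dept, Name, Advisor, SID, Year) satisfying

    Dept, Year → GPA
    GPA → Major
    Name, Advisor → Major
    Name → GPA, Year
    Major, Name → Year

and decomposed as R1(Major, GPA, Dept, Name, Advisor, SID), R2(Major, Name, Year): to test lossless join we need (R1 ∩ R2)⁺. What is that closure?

Major, GPA, Name, Year

R1 ∩ R2 = {Major, Name}.
Name → GPA, Year applies, adding GPA, Year
Closure: {Major, GPA, Name, Year}.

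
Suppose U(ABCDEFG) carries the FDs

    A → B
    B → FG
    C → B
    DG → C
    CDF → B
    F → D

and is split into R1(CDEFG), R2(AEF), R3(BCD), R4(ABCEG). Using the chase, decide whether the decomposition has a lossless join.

Chase test. Columns are ABCDEFG; row i has aⱼ where attribute j ∈ Ri, else bᵢⱼ.
Initial tableau (one row per fragment):
  row 1: b11 b12 a3 a4 a5 a6 a7
  row 2: a1 b22 b23 b24 a5 a6 b27
  row 3: b31 a2 a3 a4 b35 b36 b37
  row 4: a1 a2 a3 b44 a5 b46 a7
Rows 2 and 4 agree on A; apply A→B and equate their B entries.
Rows 2 and 3 agree on B; apply B→FG and equate their FG entries.
Rows 2 and 4 agree on B; apply B→FG and equate their FG entries.
Rows 1 and 3 agree on C; apply C→B and equate their B entries.
Rows 1 and 2 agree on F; apply F→D and equate their D entries.
Rows 1 and 4 agree on F; apply F→D and equate their D entries.
Rows 1 and 2 agree on DG; apply DG→C and equate their C entries.
Row 2 is now all distinguished symbols — the join is lossless.

Yes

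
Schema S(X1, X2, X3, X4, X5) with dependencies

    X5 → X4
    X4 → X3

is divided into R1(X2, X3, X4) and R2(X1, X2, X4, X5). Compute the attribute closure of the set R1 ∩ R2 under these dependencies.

R1 ∩ R2 = {X2, X4}.
X4 → X3 applies, adding X3
Closure: {X2, X3, X4}.

X2, X3, X4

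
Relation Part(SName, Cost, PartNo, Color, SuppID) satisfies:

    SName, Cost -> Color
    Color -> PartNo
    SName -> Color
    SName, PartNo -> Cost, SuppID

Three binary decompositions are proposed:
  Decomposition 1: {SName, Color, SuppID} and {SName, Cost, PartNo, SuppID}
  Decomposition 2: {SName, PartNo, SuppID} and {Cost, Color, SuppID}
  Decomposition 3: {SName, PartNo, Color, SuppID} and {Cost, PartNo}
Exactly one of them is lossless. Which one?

Decomposition 1: common = {SName, SuppID}, closure = {SName, Cost, PartNo, Color, SuppID} → lossless.
Decomposition 2: common = {SuppID}, closure = {SuppID} → lossy.
Decomposition 3: common = {PartNo}, closure = {PartNo} → lossy.

Decomposition 1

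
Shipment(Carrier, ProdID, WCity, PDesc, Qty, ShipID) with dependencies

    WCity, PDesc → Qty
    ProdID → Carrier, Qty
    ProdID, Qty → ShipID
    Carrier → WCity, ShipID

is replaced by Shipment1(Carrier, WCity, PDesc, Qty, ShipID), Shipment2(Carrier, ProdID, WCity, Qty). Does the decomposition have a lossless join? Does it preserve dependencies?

Lossless test: (Carrier, WCity, Qty)⁺ = {Carrier, WCity, Qty, ShipID}, which is a superkey of neither fragment — lossy.
Dependency preservation: ProdID, Qty → ShipID is not contained in any single fragment, but the restricted closure of its left-hand side across the fragments still reaches the right-hand side; the remaining FDs each lie inside some fragment. All dependencies are preserved.

lossy but dependency-preserving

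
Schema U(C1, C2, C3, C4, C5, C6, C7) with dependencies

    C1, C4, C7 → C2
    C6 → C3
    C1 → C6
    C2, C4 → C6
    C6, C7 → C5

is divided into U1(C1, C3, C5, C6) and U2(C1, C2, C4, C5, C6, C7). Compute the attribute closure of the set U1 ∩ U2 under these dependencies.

C1, C3, C5, C6

U1 ∩ U2 = {C1, C5, C6}.
C6 → C3 applies, adding C3
Closure: {C1, C3, C5, C6}.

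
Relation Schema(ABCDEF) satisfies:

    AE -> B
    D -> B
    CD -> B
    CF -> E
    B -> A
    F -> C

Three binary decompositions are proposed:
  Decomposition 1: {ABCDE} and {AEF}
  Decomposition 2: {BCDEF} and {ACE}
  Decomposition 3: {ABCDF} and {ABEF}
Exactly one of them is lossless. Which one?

Decomposition 1: common = {AE}, closure = {ABE} → lossy.
Decomposition 2: common = {CE}, closure = {CE} → lossy.
Decomposition 3: common = {ABF}, closure = {ABCEF} → lossless.

Decomposition 3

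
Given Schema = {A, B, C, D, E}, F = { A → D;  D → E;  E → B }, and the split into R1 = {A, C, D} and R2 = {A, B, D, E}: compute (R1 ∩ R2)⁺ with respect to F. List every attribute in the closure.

R1 ∩ R2 = {A, D}.
D → E applies, adding E
E → B applies, adding B
Closure: {A, B, D, E}.

A, B, D, E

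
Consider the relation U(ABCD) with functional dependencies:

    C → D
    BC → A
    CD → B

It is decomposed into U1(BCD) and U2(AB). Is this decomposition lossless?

Common attributes: U1 ∩ U2 = {B}.
No dependency enlarges {B}, so (B)⁺ = {B}.
The closure contains neither all of U1 = {BCD} nor all of U2 = {AB}, so the common attributes are not a superkey of either fragment. The join is lossy.

No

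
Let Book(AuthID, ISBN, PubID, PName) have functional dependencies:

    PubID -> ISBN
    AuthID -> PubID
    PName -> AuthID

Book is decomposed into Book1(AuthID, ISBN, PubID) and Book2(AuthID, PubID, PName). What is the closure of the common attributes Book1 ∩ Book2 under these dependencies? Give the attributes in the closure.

Book1 ∩ Book2 = {AuthID, PubID}.
PubID → ISBN applies, adding ISBN
Closure: {AuthID, ISBN, PubID}.

AuthID, ISBN, PubID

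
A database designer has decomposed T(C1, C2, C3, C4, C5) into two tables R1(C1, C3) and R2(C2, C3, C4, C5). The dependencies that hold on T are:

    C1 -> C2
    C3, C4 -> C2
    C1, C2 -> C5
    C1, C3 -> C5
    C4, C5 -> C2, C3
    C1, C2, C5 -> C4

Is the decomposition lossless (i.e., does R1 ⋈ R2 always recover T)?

No

Common attributes: R1 ∩ R2 = {C3}.
No dependency enlarges {C3}, so (C3)⁺ = {C3}.
The closure contains neither all of R1 = {C1, C3} nor all of R2 = {C2, C3, C4, C5}, so the common attributes are not a superkey of either fragment. The join is lossy.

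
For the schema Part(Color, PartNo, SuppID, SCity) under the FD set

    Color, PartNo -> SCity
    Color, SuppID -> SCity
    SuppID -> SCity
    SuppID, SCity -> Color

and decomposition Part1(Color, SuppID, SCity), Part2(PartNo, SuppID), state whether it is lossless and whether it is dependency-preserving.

lossless but not dependency-preserving

Lossless test: (SuppID)⁺ = {Color, SuppID, SCity}, which contains all of one fragment — lossless.
Dependency preservation: the restricted closure of {Color, PartNo} across the fragments never reaches {SCity}, so Color, PartNo → SCity cannot be enforced without a join — not preserved.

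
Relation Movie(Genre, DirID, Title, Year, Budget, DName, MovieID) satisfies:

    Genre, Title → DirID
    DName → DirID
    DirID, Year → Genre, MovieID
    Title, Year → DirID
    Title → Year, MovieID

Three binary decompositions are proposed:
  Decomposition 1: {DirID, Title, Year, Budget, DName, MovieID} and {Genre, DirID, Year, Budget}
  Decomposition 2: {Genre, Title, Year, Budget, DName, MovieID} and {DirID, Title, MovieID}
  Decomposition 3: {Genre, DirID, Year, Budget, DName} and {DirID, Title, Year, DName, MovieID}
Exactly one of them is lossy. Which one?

Decomposition 1: common = {DirID, Year, Budget}, closure = {Genre, DirID, Year, Budget, MovieID} → lossless.
Decomposition 2: common = {Title, MovieID}, closure = {Genre, DirID, Title, Year, MovieID} → lossless.
Decomposition 3: common = {DirID, Year, DName}, closure = {Genre, DirID, Year, DName, MovieID} → lossy.

Decomposition 3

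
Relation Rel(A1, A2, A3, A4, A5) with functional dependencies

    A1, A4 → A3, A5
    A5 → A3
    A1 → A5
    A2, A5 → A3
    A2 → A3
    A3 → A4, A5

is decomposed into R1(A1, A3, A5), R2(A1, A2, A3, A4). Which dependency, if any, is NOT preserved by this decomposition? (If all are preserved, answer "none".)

A1, A4 → A3, A5: restricted closure across fragments reaches A3, A5.
A5 → A3 lies within R1.
A1 → A5 lies within R1.
A2, A5 → A3: restricted closure across fragments reaches A3.
A2 → A3 lies within R2.
A3 → A4, A5: restricted closure across fragments reaches A4, A5.
Every dependency is enforceable on the fragments, so the decomposition is dependency-preserving.

none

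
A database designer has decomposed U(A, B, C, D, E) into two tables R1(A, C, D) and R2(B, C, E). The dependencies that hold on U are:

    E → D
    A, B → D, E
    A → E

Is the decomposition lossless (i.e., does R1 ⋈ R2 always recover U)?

Common attributes: R1 ∩ R2 = {C}.
No dependency enlarges {C}, so (C)⁺ = {C}.
The closure contains neither all of R1 = {A, C, D} nor all of R2 = {B, C, E}, so the common attributes are not a superkey of either fragment. The join is lossy.

No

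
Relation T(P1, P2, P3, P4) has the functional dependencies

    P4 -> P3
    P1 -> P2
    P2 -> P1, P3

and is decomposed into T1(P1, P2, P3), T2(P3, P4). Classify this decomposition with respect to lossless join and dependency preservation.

lossy but dependency-preserving

Lossless test: (P3)⁺ = {P3}, which is a superkey of neither fragment — lossy.
Dependency preservation: every FD's attributes lie within a single fragment, so each can be enforced locally — preserved.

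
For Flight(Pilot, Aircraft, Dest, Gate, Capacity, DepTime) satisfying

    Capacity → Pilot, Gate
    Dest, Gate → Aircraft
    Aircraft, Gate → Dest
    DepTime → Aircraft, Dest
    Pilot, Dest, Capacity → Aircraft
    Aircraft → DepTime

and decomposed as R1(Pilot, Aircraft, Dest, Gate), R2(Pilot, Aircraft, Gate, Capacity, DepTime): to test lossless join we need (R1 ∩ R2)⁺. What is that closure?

Pilot, Aircraft, Dest, Gate, DepTime

R1 ∩ R2 = {Pilot, Aircraft, Gate}.
Aircraft, Gate → Dest applies, adding Dest
Aircraft → DepTime applies, adding DepTime
Closure: {Pilot, Aircraft, Dest, Gate, DepTime}.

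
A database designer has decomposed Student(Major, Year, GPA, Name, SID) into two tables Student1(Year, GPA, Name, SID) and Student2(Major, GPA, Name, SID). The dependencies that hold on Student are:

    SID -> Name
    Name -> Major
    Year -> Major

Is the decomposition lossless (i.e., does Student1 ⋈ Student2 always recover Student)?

Common attributes: Student1 ∩ Student2 = {GPA, Name, SID}.
Closure of {GPA, Name, SID}: Name → Major applies, adding Major. So (GPA, Name, SID)⁺ = {Major, GPA, Name, SID}.
This closure contains every attribute of Student2, so Student1 ∩ Student2 → Student2. The join is lossless.

Yes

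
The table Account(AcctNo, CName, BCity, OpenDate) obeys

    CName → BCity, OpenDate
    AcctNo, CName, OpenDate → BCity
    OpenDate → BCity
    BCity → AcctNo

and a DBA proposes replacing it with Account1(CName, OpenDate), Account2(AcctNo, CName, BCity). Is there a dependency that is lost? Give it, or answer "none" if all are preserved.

Check OpenDate → BCity: no single fragment contains all of {BCity, OpenDate}, and the restricted closure of {OpenDate} across the fragments never reaches {BCity}.
CName → BCity, OpenDate is preserved.
AcctNo, CName, OpenDate → BCity is preserved.
BCity → AcctNo is preserved.

OpenDate → BCity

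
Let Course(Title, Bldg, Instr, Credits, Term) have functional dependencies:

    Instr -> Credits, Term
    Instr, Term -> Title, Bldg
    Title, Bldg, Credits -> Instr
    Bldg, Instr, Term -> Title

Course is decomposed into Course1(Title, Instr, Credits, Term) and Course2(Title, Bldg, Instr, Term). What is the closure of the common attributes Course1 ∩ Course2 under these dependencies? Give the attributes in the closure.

Title, Bldg, Instr, Credits, Term

Course1 ∩ Course2 = {Title, Instr, Term}.
Instr → Credits, Term applies, adding Credits
Instr, Term → Title, Bldg applies, adding Bldg
Closure: {Title, Bldg, Instr, Credits, Term}.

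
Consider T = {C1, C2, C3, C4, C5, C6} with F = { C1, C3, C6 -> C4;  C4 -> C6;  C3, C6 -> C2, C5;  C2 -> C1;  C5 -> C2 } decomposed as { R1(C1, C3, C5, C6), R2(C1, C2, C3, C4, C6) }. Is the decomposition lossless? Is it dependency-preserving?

Lossless test: (C1, C3, C6)⁺ = {C1, C2, C3, C4, C5, C6}, which contains all of one fragment — lossless.
Dependency preservation: the restricted closure of {C5} across the fragments never reaches {C2}, so C5 → C2 cannot be enforced without a join — not preserved.

lossless but not dependency-preserving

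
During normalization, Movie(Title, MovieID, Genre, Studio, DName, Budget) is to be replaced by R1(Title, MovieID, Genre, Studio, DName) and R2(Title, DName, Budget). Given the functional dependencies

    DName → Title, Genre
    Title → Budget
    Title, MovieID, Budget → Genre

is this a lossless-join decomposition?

Common attributes: R1 ∩ R2 = {Title, DName}.
Closure of {Title, DName}: DName → Title, Genre applies, adding Genre; Title → Budget applies, adding Budget. So (Title, DName)⁺ = {Title, Genre, DName, Budget}.
This closure contains every attribute of R2, so R1 ∩ R2 → R2. The join is lossless.

Yes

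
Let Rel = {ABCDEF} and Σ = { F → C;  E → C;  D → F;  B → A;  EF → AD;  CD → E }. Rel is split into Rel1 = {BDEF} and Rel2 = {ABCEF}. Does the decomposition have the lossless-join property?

Yes

Common attributes: Rel1 ∩ Rel2 = {BEF}.
Closure of {BEF}: F → C applies, adding C; B → A applies, adding A; EF → AD applies, adding D. So (BEF)⁺ = {ABCDEF}.
This closure contains every attribute of Rel1, so Rel1 ∩ Rel2 → Rel1. The join is lossless.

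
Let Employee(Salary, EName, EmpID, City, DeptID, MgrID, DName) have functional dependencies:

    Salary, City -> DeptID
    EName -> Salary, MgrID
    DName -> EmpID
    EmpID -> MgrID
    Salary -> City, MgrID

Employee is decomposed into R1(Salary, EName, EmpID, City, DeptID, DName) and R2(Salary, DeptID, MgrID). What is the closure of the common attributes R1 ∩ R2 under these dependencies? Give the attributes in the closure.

R1 ∩ R2 = {Salary, DeptID}.
Salary → City, MgrID applies, adding City, MgrID
Closure: {Salary, City, DeptID, MgrID}.

Salary, City, DeptID, MgrID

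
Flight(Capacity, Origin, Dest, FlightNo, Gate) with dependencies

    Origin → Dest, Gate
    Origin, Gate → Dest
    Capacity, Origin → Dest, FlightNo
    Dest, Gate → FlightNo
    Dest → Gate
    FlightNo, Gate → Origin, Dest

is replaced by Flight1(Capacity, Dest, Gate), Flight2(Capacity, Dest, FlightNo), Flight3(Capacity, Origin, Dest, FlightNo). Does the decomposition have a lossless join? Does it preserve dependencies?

lossless but not dependency-preserving

Lossless test (chase): Rows 1 and 2 agree on Dest; apply Dest→Gate and equate their Gate entries. Rows 1 and 3 agree on Dest; apply Dest→Gate and equate their Gate entries. Rows 2 and 3 agree on FlightNo, Gate; apply FlightNo, Gate→Origin, Dest and equate their Origin, Dest entries. Rows 1 and 2 agree on Dest, Gate; apply Dest, Gate→FlightNo and equate their FlightNo entries. Rows 1 and 2 agree on FlightNo, Gate; apply FlightNo, Gate→Origin, Dest and equate their Origin, Dest entries. Row 1 is now all distinguished symbols — the join is lossless.
Dependency preservation: the restricted closure of {FlightNo, Gate} across the fragments never reaches {Origin, Dest}, so FlightNo, Gate → Origin, Dest cannot be enforced without a join — not preserved.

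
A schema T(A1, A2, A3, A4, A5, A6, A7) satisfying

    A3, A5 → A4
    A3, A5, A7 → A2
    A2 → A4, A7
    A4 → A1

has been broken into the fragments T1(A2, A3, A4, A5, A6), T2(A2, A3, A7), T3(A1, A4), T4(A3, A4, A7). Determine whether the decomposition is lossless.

Chase test. Columns are A1, A2, A3, A4, A5, A6, A7; row i has aⱼ where attribute j ∈ Ti, else bᵢⱼ.
Initial tableau (one row per fragment):
  row 1: b11 a2 a3 a4 a5 a6 b17
  row 2: b21 a2 a3 b24 b25 b26 a7
  row 3: a1 b32 b33 a4 b35 b36 b37
  row 4: b41 b42 a3 a4 b45 b46 a7
Rows 1 and 2 agree on A2; apply A2→A4, A7 and equate their A4, A7 entries.
Rows 1 and 2 agree on A4; apply A4→A1 and equate their A1 entries.
Rows 1 and 3 agree on A4; apply A4→A1 and equate their A1 entries.
Rows 1 and 4 agree on A4; apply A4→A1 and equate their A1 entries.
Row 1 is now all distinguished symbols — the join is lossless.

Yes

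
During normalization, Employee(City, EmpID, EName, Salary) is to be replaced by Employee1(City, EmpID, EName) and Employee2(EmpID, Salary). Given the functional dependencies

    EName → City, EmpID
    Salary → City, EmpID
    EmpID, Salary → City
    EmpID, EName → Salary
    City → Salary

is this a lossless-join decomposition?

Common attributes: Employee1 ∩ Employee2 = {EmpID}.
No dependency enlarges {EmpID}, so (EmpID)⁺ = {EmpID}.
The closure contains neither all of Employee1 = {City, EmpID, EName} nor all of Employee2 = {EmpID, Salary}, so the common attributes are not a superkey of either fragment. The join is lossy.

No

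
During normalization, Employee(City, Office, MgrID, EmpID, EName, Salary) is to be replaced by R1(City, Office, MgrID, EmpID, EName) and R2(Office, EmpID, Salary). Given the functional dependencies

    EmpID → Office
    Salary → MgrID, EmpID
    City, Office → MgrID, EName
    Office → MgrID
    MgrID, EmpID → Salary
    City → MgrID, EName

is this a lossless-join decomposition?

Common attributes: R1 ∩ R2 = {Office, EmpID}.
Closure of {Office, EmpID}: Office → MgrID applies, adding MgrID; MgrID, EmpID → Salary applies, adding Salary. So (Office, EmpID)⁺ = {Office, MgrID, EmpID, Salary}.
This closure contains every attribute of R2, so R1 ∩ R2 → R2. The join is lossless.

Yes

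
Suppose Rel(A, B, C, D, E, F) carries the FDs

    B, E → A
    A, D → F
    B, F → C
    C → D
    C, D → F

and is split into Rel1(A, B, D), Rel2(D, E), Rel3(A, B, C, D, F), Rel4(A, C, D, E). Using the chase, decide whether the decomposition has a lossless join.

Chase test. Columns are A, B, C, D, E, F; row i has aⱼ where attribute j ∈ Reli, else bᵢⱼ.
Initial tableau (one row per fragment):
  row 1: a1 a2 b13 a4 b15 b16
  row 2: b21 b22 b23 a4 a5 b26
  row 3: a1 a2 a3 a4 b35 a6
  row 4: a1 b42 a3 a4 a5 b46
Rows 1 and 3 agree on A, D; apply A, D→F and equate their F entries.
Rows 1 and 4 agree on A, D; apply A, D→F and equate their F entries.
Rows 1 and 3 agree on B, F; apply B, F→C and equate their C entries.
No row becomes fully distinguished — the join is lossy.

No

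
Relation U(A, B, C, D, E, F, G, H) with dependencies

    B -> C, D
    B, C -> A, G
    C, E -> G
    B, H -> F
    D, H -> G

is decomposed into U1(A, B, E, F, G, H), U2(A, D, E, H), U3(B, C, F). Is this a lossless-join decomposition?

Chase test. Columns are A, B, C, D, E, F, G, H; row i has aⱼ where attribute j ∈ Ui, else bᵢⱼ.
Initial tableau (one row per fragment):
  row 1: a1 a2 b13 b14 a5 a6 a7 a8
  row 2: a1 b22 b23 a4 a5 b26 b27 a8
  row 3: b31 a2 a3 b34 b35 a6 b37 b38
Rows 1 and 3 agree on B; apply B→C, D and equate their C, D entries.
Rows 1 and 3 agree on B, C; apply B, C→A, G and equate their A, G entries.
No row becomes fully distinguished — the join is lossy.

No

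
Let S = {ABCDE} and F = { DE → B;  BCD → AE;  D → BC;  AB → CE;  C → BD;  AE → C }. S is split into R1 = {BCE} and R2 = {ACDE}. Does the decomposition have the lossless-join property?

Common attributes: R1 ∩ R2 = {CE}.
Closure of {CE}: C → BD applies, adding BD; BCD → AE applies, adding A. So (CE)⁺ = {ABCDE}.
This closure contains every attribute of R1, so R1 ∩ R2 → R1. The join is lossless.

Yes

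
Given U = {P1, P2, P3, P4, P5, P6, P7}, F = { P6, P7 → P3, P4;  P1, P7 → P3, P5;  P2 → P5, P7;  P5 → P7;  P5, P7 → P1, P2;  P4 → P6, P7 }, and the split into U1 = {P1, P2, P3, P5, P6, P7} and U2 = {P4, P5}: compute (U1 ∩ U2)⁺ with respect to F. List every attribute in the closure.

P1, P2, P3, P5, P7

U1 ∩ U2 = {P5}.
P5 → P7 applies, adding P7
P5, P7 → P1, P2 applies, adding P1, P2
P1, P7 → P3, P5 applies, adding P3
Closure: {P1, P2, P3, P5, P7}.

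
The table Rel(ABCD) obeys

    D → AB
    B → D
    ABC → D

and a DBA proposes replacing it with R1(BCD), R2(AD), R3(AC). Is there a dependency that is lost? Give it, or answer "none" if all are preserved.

D → AB: restricted closure across fragments reaches AB.
B → D lies within R1.
ABC → D: restricted closure across fragments reaches D.
Every dependency is enforceable on the fragments, so the decomposition is dependency-preserving.

none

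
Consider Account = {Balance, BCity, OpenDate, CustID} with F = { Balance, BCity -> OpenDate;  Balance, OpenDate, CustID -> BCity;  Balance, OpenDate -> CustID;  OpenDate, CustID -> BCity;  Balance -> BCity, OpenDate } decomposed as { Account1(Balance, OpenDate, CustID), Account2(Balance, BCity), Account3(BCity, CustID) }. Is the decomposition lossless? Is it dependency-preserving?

Lossless test (chase): Rows 1 and 2 agree on Balance; apply Balance→BCity, OpenDate and equate their BCity, OpenDate entries. Rows 1 and 2 agree on Balance, OpenDate; apply Balance, OpenDate→CustID and equate their CustID entries. Row 1 is now all distinguished symbols — the join is lossless.
Dependency preservation: the restricted closure of {OpenDate, CustID} across the fragments never reaches {BCity}, so OpenDate, CustID → BCity cannot be enforced without a join — not preserved.

lossless but not dependency-preserving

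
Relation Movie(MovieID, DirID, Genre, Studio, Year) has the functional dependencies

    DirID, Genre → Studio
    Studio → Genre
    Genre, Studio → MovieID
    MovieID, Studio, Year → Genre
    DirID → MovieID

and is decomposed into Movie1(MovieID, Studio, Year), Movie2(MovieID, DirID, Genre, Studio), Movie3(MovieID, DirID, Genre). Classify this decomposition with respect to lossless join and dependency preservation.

Lossless test (chase): Rows 2 and 3 agree on DirID, Genre; apply DirID, Genre→Studio and equate their Studio entries. Rows 1 and 2 agree on Studio; apply Studio→Genre and equate their Genre entries. No row becomes fully distinguished — the join is lossy.
Dependency preservation: MovieID, Studio, Year → Genre is not contained in any single fragment, but the restricted closure of its left-hand side across the fragments still reaches the right-hand side; the remaining FDs each lie inside some fragment. All dependencies are preserved.

lossy but dependency-preserving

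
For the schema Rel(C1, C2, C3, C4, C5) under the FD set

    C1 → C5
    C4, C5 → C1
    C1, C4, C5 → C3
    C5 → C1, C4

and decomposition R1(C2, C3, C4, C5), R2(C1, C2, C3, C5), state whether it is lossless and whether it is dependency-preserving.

Lossless test: (C2, C3, C5)⁺ = {C1, C2, C3, C4, C5}, which contains all of one fragment — lossless.
Dependency preservation: C4, C5 → C1; C1, C4, C5 → C3; C5 → C1, C4 are not contained in any single fragment, but the restricted closure of each left-hand side across the fragments still reaches the right-hand side; the remaining FDs each lie inside some fragment. All dependencies are preserved.

lossless and dependency-preserving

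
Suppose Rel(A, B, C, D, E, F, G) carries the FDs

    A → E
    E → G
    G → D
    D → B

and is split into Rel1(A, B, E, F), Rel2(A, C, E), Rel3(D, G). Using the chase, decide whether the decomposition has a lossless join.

Chase test. Columns are A, B, C, D, E, F, G; row i has aⱼ where attribute j ∈ Reli, else bᵢⱼ.
Initial tableau (one row per fragment):
  row 1: a1 a2 b13 b14 a5 a6 b17
  row 2: a1 b22 a3 b24 a5 b26 b27
  row 3: b31 b32 b33 a4 b35 b36 a7
Rows 1 and 2 agree on E; apply E→G and equate their G entries.
Rows 1 and 2 agree on G; apply G→D and equate their D entries.
Rows 1 and 2 agree on D; apply D→B and equate their B entries.
No row becomes fully distinguished — the join is lossy.

No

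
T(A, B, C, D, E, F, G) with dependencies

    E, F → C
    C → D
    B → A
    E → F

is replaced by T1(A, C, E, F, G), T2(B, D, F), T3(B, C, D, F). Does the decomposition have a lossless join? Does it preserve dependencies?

lossy and not dependency-preserving

Lossless test (chase): Rows 1 and 3 agree on C; apply C→D and equate their D entries. Rows 2 and 3 agree on B; apply B→A and equate their A entries. No row becomes fully distinguished — the join is lossy.
Dependency preservation: the restricted closure of {B} across the fragments never reaches {A}, so B → A cannot be enforced without a join — not preserved.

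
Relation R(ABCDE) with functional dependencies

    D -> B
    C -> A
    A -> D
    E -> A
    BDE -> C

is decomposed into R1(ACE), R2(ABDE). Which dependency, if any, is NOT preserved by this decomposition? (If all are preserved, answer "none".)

none

D → B lies within R2.
C → A lies within R1.
A → D lies within R2.
E → A lies within R1.
BDE → C: restricted closure across fragments reaches C.
Every dependency is enforceable on the fragments, so the decomposition is dependency-preserving.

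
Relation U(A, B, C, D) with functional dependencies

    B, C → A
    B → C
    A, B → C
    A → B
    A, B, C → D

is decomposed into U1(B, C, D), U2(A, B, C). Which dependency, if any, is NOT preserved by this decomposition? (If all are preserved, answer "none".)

none

B, C → A lies within U2.
B → C lies within U1.
A, B → C lies within U2.
A → B lies within U2.
A, B, C → D: restricted closure across fragments reaches D.
Every dependency is enforceable on the fragments, so the decomposition is dependency-preserving.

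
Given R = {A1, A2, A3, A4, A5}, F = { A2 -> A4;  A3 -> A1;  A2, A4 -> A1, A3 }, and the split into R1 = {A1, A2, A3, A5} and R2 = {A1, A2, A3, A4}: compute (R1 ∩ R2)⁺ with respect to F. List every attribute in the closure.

R1 ∩ R2 = {A1, A2, A3}.
A2 → A4 applies, adding A4
Closure: {A1, A2, A3, A4}.

A1, A2, A3, A4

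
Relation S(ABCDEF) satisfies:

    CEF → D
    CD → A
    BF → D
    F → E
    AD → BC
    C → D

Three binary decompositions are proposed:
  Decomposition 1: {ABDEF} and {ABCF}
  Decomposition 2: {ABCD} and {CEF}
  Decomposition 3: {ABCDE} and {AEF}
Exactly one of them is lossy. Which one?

Decomposition 1: common = {ABF}, closure = {ABCDEF} → lossless.
Decomposition 2: common = {C}, closure = {ABCD} → lossless.
Decomposition 3: common = {AE}, closure = {AE} → lossy.

Decomposition 3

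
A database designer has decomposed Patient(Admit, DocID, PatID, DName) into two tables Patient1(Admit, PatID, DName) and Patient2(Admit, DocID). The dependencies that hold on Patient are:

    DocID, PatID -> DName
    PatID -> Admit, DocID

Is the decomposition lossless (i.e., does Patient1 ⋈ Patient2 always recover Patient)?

No

Common attributes: Patient1 ∩ Patient2 = {Admit}.
No dependency enlarges {Admit}, so (Admit)⁺ = {Admit}.
The closure contains neither all of Patient1 = {Admit, PatID, DName} nor all of Patient2 = {Admit, DocID}, so the common attributes are not a superkey of either fragment. The join is lossy.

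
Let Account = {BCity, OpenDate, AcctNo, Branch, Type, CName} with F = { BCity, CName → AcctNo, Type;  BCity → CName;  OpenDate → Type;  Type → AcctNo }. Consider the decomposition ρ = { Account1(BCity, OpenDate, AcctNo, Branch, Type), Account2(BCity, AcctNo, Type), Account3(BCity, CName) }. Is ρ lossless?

Chase test. Columns are BCity, OpenDate, AcctNo, Branch, Type, CName; row i has aⱼ where attribute j ∈ Accounti, else bᵢⱼ.
Initial tableau (one row per fragment):
  row 1: a1 a2 a3 a4 a5 b16
  row 2: a1 b22 a3 b24 a5 b26
  row 3: a1 b32 b33 b34 b35 a6
Rows 1 and 2 agree on BCity; apply BCity→CName and equate their CName entries.
Rows 1 and 3 agree on BCity; apply BCity→CName and equate their CName entries.
Rows 1 and 3 agree on BCity, CName; apply BCity, CName→AcctNo, Type and equate their AcctNo, Type entries.
Row 1 is now all distinguished symbols — the join is lossless.

Yes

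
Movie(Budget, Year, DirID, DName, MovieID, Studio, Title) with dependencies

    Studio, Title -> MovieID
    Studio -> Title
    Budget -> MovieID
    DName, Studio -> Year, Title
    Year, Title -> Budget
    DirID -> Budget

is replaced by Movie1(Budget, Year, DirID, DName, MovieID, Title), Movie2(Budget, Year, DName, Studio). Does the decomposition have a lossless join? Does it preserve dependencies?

lossy and not dependency-preserving

Lossless test: (Budget, Year, DName)⁺ = {Budget, Year, DName, MovieID}, which is a superkey of neither fragment — lossy.
Dependency preservation: the restricted closure of {Studio, Title} across the fragments never reaches {MovieID}, so Studio, Title → MovieID cannot be enforced without a join — not preserved.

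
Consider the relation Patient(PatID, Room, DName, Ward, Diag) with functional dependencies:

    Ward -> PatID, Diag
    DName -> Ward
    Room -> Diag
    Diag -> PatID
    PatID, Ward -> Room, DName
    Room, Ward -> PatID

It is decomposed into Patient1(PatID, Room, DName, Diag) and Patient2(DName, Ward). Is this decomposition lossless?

Yes

Common attributes: Patient1 ∩ Patient2 = {DName}.
Closure of {DName}: DName → Ward applies, adding Ward; Ward → PatID, Diag applies, adding PatID, Diag; PatID, Ward → Room, DName applies, adding Room. So (DName)⁺ = {PatID, Room, DName, Ward, Diag}.
This closure contains every attribute of Patient1, so Patient1 ∩ Patient2 → Patient1. The join is lossless.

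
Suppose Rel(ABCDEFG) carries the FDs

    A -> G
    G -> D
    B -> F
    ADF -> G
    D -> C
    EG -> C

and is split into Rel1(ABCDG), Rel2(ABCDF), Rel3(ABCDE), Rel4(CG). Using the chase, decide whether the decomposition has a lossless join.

Yes

Chase test. Columns are ABCDEFG; row i has aⱼ where attribute j ∈ Reli, else bᵢⱼ.
Initial tableau (one row per fragment):
  row 1: a1 a2 a3 a4 b15 b16 a7
  row 2: a1 a2 a3 a4 b25 a6 b27
  row 3: a1 a2 a3 a4 a5 b36 b37
  row 4: b41 b42 a3 b44 b45 b46 a7
Rows 1 and 2 agree on A; apply A→G and equate their G entries.
Rows 1 and 3 agree on A; apply A→G and equate their G entries.
Rows 1 and 4 agree on G; apply G→D and equate their D entries.
Rows 1 and 2 agree on B; apply B→F and equate their F entries.
Rows 1 and 3 agree on B; apply B→F and equate their F entries.
Row 3 is now all distinguished symbols — the join is lossless.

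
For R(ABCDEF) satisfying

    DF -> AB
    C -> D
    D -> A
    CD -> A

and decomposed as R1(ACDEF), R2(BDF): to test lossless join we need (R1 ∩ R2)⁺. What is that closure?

R1 ∩ R2 = {DF}.
DF → AB applies, adding AB
Closure: {ABDF}.

ABDF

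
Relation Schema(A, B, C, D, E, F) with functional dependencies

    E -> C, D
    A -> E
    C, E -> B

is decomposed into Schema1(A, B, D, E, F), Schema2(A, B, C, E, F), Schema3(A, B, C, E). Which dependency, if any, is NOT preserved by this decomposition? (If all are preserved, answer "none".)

none

E → C, D: restricted closure across fragments reaches C, D.
A → E lies within Schema1.
C, E → B lies within Schema2.
Every dependency is enforceable on the fragments, so the decomposition is dependency-preserving.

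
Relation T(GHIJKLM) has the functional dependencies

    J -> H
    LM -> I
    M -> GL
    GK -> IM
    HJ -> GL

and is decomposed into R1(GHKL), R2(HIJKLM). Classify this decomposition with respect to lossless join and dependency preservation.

Lossless test: (HKL)⁺ = {HKL}, which is a superkey of neither fragment — lossy.
Dependency preservation: the restricted closure of {M} across the fragments never reaches {GL}, so M → GL cannot be enforced without a join — not preserved.

lossy and not dependency-preserving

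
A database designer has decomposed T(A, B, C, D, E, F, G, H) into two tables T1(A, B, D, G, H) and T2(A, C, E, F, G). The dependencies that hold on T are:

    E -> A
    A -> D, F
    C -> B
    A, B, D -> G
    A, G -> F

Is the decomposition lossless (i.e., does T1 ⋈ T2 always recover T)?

No

Common attributes: T1 ∩ T2 = {A, G}.
Closure of {A, G}: A → D, F applies, adding D, F. So (A, G)⁺ = {A, D, F, G}.
The closure contains neither all of T1 = {A, B, D, G, H} nor all of T2 = {A, C, E, F, G}, so the common attributes are not a superkey of either fragment. The join is lossy.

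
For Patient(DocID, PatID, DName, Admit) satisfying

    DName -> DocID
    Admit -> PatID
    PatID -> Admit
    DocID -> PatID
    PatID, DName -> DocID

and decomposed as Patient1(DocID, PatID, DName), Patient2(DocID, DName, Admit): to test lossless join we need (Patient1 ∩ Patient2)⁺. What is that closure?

DocID, PatID, DName, Admit

Patient1 ∩ Patient2 = {DocID, DName}.
DocID → PatID applies, adding PatID
PatID → Admit applies, adding Admit
Closure: {DocID, PatID, DName, Admit}.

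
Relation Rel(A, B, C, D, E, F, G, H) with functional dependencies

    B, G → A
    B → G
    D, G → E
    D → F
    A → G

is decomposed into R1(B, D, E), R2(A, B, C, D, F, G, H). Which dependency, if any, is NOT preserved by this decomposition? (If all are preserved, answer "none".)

D, G → E

Check D, G → E: no single fragment contains all of {D, E, G}, and the restricted closure of {D, G} across the fragments never reaches {E}.
B, G → A is preserved.
B → G is preserved.
D → F is preserved.
A → G is preserved.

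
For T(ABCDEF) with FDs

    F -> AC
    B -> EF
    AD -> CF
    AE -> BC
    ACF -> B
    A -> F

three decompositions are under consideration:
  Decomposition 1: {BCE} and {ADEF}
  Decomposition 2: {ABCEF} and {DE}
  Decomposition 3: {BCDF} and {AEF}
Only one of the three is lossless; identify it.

Decomposition 1: common = {E}, closure = {E} → lossy.
Decomposition 2: common = {E}, closure = {E} → lossy.
Decomposition 3: common = {F}, closure = {ABCEF} → lossless.

Decomposition 3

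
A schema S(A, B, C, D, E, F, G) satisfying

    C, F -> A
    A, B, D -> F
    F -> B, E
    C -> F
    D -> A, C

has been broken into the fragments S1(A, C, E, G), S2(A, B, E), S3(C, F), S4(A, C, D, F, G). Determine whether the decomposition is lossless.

No

Chase test. Columns are A, B, C, D, E, F, G; row i has aⱼ where attribute j ∈ Si, else bᵢⱼ.
Initial tableau (one row per fragment):
  row 1: a1 b12 a3 b14 a5 b16 a7
  row 2: a1 a2 b23 b24 a5 b26 b27
  row 3: b31 b32 a3 b34 b35 a6 b37
  row 4: a1 b42 a3 a4 b45 a6 a7
Rows 3 and 4 agree on C, F; apply C, F→A and equate their A entries.
Rows 3 and 4 agree on F; apply F→B, E and equate their B, E entries.
Rows 1 and 3 agree on C; apply C→F and equate their F entries.
Rows 1 and 3 agree on F; apply F→B, E and equate their B, E entries.
No row becomes fully distinguished — the join is lossy.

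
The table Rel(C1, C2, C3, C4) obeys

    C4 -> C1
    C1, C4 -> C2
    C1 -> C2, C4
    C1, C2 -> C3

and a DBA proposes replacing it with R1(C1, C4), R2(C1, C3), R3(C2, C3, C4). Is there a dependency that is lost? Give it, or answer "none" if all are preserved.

none

C4 → C1 lies within R1.
C1, C4 → C2: restricted closure across fragments reaches C2.
C1 → C2, C4: restricted closure across fragments reaches C2, C4.
C1, C2 → C3: restricted closure across fragments reaches C3.
Every dependency is enforceable on the fragments, so the decomposition is dependency-preserving.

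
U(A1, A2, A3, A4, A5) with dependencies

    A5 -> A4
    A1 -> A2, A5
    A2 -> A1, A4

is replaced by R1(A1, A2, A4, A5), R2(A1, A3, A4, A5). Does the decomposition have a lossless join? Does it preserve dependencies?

lossless and dependency-preserving

Lossless test: (A1, A4, A5)⁺ = {A1, A2, A4, A5}, which contains all of one fragment — lossless.
Dependency preservation: every FD's attributes lie within a single fragment, so each can be enforced locally — preserved.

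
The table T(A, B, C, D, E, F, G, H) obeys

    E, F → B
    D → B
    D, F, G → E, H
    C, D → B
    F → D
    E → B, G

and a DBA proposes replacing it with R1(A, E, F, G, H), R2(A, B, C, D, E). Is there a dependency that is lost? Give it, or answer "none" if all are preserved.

F → D

Check F → D: no single fragment contains all of {D, F}, and the restricted closure of {F} across the fragments never reaches {D}.
E, F → B is preserved.
D → B is preserved.
D, F, G → E, H is preserved.
C, D → B is preserved.
E → B, G is preserved.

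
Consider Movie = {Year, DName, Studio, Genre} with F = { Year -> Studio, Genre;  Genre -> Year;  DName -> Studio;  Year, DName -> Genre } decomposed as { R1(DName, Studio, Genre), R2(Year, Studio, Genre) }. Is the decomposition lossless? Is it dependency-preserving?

lossless and dependency-preserving

Lossless test: (Studio, Genre)⁺ = {Year, Studio, Genre}, which contains all of one fragment — lossless.
Dependency preservation: Year, DName → Genre is not contained in any single fragment, but the restricted closure of its left-hand side across the fragments still reaches the right-hand side; the remaining FDs each lie inside some fragment. All dependencies are preserved.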